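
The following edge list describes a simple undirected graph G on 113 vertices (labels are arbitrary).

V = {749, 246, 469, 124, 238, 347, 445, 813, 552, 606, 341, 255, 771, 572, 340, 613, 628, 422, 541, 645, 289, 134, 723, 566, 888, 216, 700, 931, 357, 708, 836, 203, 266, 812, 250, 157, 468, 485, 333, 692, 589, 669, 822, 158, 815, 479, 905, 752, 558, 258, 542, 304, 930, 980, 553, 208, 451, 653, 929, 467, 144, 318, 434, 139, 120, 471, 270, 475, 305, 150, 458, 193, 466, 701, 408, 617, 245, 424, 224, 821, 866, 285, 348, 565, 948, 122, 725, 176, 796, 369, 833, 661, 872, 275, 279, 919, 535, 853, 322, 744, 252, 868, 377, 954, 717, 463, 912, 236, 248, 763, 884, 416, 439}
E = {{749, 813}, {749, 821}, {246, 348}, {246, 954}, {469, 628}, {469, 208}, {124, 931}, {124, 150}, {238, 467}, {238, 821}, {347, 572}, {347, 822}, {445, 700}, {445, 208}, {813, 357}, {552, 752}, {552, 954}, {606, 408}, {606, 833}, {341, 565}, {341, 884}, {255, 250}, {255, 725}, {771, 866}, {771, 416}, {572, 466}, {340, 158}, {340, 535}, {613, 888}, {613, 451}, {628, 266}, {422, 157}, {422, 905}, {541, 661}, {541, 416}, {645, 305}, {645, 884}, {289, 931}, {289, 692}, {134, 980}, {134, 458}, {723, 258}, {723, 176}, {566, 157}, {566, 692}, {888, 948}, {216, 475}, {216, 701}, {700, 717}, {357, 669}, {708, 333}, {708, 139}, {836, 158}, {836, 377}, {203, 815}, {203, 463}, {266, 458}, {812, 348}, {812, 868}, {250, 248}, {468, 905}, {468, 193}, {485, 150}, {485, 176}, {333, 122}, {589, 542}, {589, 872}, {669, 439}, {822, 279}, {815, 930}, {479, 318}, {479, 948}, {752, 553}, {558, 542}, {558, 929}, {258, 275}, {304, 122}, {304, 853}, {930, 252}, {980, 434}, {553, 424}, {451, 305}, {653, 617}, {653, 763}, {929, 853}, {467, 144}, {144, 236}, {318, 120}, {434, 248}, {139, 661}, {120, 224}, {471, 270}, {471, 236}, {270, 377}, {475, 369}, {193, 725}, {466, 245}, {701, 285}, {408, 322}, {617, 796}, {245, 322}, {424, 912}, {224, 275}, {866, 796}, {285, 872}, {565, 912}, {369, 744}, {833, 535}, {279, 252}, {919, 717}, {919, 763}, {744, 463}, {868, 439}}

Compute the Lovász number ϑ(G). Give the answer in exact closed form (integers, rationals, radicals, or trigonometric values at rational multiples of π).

113*cos(pi/113)/(cos(pi/113) + 1)

deg(193) = 2; N(193) = {468, 725}.
Vertex 458 has 2 neighbors: 134, 266.
Vertex 930 has 2 neighbors: 815, 252.
Vertex 485 has 2 neighbors: 150, 176.
deg(v) = 2 for all v (|V|=113); the odd cycle C_{113}.
The 57 distinct eigenvalues: [2.0, 1.99691, 1.98765, 1.97224, 1.95074, 1.9232, 1.88973, 1.85041, 1.80537, 1.75475, 1.69871, 1.63742, 1.57106, 1.49985, 1.42401, 1.34376, 1.25936, 1.17107, 1.07915, 0.98391, 0.88562, 0.78459, 0.68114, 0.57558, 0.46824, 0.35946, 0.24956, 0.1389, 0.0278, -0.08338, -0.1943, -0.30463, -0.41401, -0.52211, -0.6286, -0.73315, -0.83543, -0.93512, -1.03193, -1.12555, -1.21568, -1.30206, -1.38442, -1.4625, -1.53605, -1.60486, -1.66871, -1.7274, -1.78075, -1.8286, -1.87079, -1.9072, -1.93772, -1.96225, -1.98071, -1.99305, -1.99923].
Lovász: ϑ = −113(-2*cos(pi/113))/(2+-(-1)*2*cos(pi/113)) = 113*cos(pi/113)/(cos(pi/113) + 1).
ϑ(G) ≈ 56.48908089.
56 ≤ 113*cos(pi/113)/(cos(pi/113) + 1) ≤ 57: both strict.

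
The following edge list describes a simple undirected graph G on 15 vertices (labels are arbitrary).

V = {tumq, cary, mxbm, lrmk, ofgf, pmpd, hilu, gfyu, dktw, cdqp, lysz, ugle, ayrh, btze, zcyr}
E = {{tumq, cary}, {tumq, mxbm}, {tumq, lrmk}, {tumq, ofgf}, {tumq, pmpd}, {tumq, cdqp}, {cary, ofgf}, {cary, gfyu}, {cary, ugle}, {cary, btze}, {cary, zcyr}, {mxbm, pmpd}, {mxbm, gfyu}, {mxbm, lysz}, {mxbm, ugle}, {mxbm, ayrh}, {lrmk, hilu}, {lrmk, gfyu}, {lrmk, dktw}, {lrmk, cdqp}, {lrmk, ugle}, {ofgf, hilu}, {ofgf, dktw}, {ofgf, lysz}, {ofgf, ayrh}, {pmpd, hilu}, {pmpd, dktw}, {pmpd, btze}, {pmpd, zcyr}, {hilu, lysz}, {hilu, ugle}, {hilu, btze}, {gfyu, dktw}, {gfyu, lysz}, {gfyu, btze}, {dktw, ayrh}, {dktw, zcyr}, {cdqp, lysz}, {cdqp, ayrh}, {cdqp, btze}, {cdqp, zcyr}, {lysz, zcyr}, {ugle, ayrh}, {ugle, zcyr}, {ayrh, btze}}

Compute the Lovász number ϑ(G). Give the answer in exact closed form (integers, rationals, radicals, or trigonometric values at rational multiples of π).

deg(hilu) = 6; N(hilu) = {lrmk, ofgf, pmpd, lysz, ugle, btze}.
deg(ofgf) = 6; N(ofgf) = {tumq, cary, hilu, dktw, lysz, ayrh}.
deg(zcyr) = 6; N(zcyr) = {cary, pmpd, dktw, cdqp, lysz, ugle}.
Vertex btze has 6 neighbors: cary, pmpd, hilu, gfyu, cdqp, ayrh.
Regular of degree 6 on 15 vertices: this is K(6,2), the Kneser graph.
A has 3 distinct eigenvalues ≈ [6.0, 1.0, -3.0].
ϑ = −N·λ_min/(λ_max−λ_min) = −15·(-3)/(6−(-3)) = 5.
≈ 5.00000 (to 5 d.p.).

5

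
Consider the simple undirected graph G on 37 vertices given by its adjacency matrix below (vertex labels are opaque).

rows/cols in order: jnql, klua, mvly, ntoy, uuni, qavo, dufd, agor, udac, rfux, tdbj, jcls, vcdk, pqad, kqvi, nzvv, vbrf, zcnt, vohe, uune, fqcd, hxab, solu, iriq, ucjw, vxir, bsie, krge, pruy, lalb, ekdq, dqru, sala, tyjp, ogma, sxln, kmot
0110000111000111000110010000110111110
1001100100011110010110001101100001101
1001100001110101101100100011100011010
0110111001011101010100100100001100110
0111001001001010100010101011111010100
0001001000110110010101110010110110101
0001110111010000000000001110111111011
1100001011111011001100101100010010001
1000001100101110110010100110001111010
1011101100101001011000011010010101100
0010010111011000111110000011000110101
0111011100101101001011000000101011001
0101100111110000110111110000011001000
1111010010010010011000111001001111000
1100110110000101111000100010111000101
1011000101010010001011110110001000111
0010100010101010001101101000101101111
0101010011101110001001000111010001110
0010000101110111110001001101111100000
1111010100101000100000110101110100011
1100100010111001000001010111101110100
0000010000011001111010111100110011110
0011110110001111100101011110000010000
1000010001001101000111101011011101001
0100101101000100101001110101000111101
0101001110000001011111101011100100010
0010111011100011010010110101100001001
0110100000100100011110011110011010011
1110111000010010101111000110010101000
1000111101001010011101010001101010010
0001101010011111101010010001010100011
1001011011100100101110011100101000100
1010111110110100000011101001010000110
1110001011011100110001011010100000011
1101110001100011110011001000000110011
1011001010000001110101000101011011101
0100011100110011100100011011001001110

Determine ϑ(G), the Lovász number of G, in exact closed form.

sqrt(37)

Vertex vcdk has 18 neighbors: klua, ntoy, uuni, agor, udac, rfux, tdbj, jcls, vbrf, zcnt, uune, fqcd, hxab, solu, iriq, lalb, ekdq, tyjp.
N(qavo) = {ntoy, dufd, tdbj, jcls, pqad, kqvi, zcnt, uune, hxab, solu, iriq, bsie, pruy, lalb, dqru, sala, ogma, kmot}, |N(qavo)| = 18.
deg(fqcd) = 18; N(fqcd) = {jnql, klua, uuni, udac, tdbj, jcls, vcdk, nzvv, hxab, iriq, vxir, bsie, krge, pruy, ekdq, dqru, sala, ogma}.
N(tdbj) = {mvly, qavo, agor, udac, rfux, jcls, vcdk, vbrf, zcnt, vohe, uune, fqcd, bsie, krge, dqru, sala, ogma, kmot}, |N(tdbj)| = 18.
Every vertex has degree 18 (N=37); Paley(37): SR with (k,λ,μ)=(18,8,9).
A has 3 distinct eigenvalues ≈ [18.0, 2.54138, -3.54138].
With N=37: ϑ(G) = 37·(-(-sqrt(37)/2 - 1/2))/(18−(-sqrt(37)/2 - 1/2)) = sqrt(37).
ϑ(G) ≈ 6.08276.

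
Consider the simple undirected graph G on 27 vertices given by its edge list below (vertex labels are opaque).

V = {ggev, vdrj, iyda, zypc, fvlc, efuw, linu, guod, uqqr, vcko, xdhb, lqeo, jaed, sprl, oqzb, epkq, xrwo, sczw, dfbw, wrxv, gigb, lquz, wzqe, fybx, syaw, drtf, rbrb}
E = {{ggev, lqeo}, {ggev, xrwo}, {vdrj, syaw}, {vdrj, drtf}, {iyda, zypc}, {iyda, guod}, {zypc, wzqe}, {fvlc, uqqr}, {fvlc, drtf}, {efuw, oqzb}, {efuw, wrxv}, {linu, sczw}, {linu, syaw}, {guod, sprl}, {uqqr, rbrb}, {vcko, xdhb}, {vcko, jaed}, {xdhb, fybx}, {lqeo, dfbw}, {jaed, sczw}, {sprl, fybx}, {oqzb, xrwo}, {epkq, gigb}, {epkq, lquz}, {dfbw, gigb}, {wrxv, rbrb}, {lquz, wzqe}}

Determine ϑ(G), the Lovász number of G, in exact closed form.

27*cos(pi/27)/(cos(pi/27) + 1)

Vertex rbrb has 2 neighbors: uqqr, wrxv.
deg(wzqe) = 2; N(wzqe) = {zypc, lquz}.
Vertex lqeo has 2 neighbors: ggev, dfbw.
N(jaed) = {vcko, sczw}, |N(jaed)| = 2.
deg(v) = 2 for all v (|V|=27); this is C_{27}, the 27-cycle.
spec(A) ≈ [2.0, 1.946, 1.787, 1.532, 1.194, 0.792, 0.347, -0.116, -0.574, -1.0, -1.372, -1.671, -1.879, -1.986] (distinct, 3 d.p.).
Lovász (edge-transitive): ϑ = −27·(-2*cos(pi/27))/((2)−(-2*cos(pi/27))) = 27*cos(pi/27)/(cos(pi/27) + 1).
Numerically 13.4542041.
α=13, χ(Ḡ)=14; ϑ=27*cos(pi/27)/(cos(pi/27) + 1) lies between (both strict).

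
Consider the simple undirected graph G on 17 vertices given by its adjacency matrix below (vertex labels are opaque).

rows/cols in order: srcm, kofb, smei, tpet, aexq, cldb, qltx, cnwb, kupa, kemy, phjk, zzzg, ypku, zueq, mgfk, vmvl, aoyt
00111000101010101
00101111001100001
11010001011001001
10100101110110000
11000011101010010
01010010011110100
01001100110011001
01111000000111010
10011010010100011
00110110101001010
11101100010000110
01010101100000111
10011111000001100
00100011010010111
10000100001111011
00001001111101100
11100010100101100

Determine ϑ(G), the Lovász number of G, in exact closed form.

sqrt(17)

N(kupa) = {srcm, tpet, aexq, qltx, kemy, zzzg, vmvl, aoyt}, |N(kupa)| = 8.
Vertex mgfk has 8 neighbors: srcm, cldb, phjk, zzzg, ypku, zueq, vmvl, aoyt.
N(zueq) = {smei, qltx, cnwb, kemy, ypku, mgfk, vmvl, aoyt}, |N(zueq)| = 8.
Vertex cldb has 8 neighbors: kofb, tpet, qltx, kemy, phjk, zzzg, ypku, mgfk.
deg(v) = 8 for all v (|V|=17); strongly regular (17,8,3,4).
Distinct eigenvalues (to 4 d.p.): [8.0, 1.5616, -2.5616].
Lovász: ϑ = −17(-sqrt(17)/2 - 1/2)/(8+-(-sqrt(17)/2 - 1/2)) = sqrt(17).
≈ 4.123105626 (to 9 d.p.).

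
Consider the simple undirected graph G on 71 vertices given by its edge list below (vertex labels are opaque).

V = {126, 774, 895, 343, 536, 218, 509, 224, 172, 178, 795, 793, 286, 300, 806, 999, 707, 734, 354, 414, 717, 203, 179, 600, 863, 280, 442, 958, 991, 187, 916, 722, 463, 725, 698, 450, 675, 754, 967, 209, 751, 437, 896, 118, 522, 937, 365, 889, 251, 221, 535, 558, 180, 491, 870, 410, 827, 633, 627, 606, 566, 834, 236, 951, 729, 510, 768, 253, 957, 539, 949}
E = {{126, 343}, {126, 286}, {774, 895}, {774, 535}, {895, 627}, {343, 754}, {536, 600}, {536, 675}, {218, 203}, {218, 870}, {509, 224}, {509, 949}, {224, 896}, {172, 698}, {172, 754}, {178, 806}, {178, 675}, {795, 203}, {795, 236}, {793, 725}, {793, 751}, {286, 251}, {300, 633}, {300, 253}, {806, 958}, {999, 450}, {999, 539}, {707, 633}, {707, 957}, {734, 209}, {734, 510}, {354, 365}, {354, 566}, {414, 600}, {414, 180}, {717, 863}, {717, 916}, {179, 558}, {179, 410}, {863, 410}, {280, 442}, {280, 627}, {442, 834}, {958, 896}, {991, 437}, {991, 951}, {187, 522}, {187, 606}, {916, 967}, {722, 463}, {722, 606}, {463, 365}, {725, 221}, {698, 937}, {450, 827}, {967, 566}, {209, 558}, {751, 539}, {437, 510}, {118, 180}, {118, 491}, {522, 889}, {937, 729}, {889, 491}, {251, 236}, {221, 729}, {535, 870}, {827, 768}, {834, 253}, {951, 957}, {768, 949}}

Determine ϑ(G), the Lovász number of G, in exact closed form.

71*cos(pi/71)/(cos(pi/71) + 1)

Vertex 118 has 2 neighbors: 180, 491.
deg(725) = 2; N(725) = {793, 221}.
Vertex 707 has 2 neighbors: 633, 957.
Vertex 437 has 2 neighbors: 991, 510.
2-regular, N=71; a single 71-cycle (edge-transitive).
Distinct eigenvalues (to 5 d.p.): [2.0, 1.99217, 1.96876, 1.92993, 1.876, 1.80739, 1.72463, 1.62837, 1.51937, 1.39848, 1.26665, 1.1249, 0.97435, 0.81617, 0.6516, 0.48194, 0.3085, 0.13265, -0.04424, -0.22079, -0.3956, -0.56732, -0.7346, -0.89613, -1.05065, -1.19694, -1.33387, -1.46036, -1.57542, -1.67814, -1.76774, -1.8435, -1.90483, -1.95125, -1.98241, -1.99804].
Lovász (edge-transitive): ϑ = −71·(-2*cos(pi/71))/((2)−(-2*cos(pi/71))) = 71*cos(pi/71)/(cos(pi/71) + 1).
= 35.4826183… (decimal).
35 ≤ 71*cos(pi/71)/(cos(pi/71) + 1) ≤ 36: both strict.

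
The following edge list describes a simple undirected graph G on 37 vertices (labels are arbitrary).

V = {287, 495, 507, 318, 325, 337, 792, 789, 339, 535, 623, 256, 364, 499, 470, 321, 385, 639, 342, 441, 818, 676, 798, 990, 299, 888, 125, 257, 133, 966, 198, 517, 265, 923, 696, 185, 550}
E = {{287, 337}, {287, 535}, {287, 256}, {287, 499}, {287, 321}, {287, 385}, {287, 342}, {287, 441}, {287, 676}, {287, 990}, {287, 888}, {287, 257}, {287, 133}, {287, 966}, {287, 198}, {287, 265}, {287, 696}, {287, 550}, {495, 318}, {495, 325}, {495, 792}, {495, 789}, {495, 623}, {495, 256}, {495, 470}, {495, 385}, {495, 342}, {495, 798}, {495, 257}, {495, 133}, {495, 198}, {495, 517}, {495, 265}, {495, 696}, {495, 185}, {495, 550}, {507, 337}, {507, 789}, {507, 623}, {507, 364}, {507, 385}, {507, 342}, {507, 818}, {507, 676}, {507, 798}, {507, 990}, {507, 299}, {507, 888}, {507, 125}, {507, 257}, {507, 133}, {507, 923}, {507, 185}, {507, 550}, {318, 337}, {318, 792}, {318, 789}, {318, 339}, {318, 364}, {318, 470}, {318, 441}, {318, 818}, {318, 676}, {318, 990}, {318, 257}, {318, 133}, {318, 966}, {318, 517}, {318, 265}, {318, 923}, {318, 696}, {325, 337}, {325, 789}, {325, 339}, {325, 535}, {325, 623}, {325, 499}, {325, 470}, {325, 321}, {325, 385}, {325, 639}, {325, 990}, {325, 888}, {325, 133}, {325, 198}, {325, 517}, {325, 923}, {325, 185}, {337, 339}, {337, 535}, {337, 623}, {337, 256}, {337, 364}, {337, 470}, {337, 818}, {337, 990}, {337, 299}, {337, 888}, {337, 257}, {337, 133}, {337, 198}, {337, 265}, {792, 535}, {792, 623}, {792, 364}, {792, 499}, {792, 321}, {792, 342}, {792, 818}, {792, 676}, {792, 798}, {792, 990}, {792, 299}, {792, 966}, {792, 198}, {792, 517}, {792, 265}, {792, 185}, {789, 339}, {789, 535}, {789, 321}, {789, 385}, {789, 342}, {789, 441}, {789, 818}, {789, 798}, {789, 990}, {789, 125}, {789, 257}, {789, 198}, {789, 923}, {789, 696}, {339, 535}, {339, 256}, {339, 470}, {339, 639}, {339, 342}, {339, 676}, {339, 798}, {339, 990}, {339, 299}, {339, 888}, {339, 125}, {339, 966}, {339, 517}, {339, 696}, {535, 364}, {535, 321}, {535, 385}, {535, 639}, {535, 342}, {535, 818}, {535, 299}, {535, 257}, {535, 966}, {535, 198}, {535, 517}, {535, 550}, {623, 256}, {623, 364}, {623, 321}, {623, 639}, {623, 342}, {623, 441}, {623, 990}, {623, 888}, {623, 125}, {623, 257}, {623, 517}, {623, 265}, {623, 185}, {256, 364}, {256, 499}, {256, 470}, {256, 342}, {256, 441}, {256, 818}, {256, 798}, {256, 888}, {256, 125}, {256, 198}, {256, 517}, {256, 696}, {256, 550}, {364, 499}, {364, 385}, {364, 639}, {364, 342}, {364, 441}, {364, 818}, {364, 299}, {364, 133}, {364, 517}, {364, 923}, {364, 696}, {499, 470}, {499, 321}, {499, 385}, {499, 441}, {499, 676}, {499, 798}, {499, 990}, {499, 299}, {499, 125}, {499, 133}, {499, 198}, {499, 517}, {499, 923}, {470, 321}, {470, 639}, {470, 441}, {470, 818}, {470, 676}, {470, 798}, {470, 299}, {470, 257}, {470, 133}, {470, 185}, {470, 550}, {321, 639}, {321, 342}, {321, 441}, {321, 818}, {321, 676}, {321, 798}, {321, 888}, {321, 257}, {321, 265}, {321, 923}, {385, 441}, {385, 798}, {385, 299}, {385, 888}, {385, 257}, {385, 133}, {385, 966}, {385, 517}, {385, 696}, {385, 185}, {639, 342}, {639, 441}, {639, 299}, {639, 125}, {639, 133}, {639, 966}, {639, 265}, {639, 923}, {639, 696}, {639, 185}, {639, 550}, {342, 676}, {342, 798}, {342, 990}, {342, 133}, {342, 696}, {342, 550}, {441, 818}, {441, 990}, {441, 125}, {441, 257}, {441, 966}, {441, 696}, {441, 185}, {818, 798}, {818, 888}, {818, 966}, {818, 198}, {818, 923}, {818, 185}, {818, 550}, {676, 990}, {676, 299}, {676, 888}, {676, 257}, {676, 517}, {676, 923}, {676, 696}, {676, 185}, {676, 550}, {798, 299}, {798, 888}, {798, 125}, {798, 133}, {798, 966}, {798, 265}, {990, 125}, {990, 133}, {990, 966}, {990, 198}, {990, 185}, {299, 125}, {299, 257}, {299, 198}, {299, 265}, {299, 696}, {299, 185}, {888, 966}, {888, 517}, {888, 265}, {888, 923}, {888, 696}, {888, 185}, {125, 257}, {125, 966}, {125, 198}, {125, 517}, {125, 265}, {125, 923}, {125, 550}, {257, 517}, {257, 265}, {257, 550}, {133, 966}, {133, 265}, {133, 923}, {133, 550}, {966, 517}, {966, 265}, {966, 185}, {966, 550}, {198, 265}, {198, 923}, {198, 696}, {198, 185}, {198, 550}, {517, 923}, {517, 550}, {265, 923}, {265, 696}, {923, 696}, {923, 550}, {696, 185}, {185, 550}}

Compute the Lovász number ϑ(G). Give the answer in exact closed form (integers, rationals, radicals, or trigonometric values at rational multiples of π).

sqrt(37)

deg(923) = 18; N(923) = {507, 318, 325, 789, 364, 499, 321, 639, 818, 676, 888, 125, 133, 198, 517, 265, 696, 550}.
deg(696) = 18; N(696) = {287, 495, 318, 789, 339, 256, 364, 385, 639, 342, 441, 676, 299, 888, 198, 265, 923, 185}.
N(990) = {287, 507, 318, 325, 337, 792, 789, 339, 623, 499, 342, 441, 676, 125, 133, 966, 198, 185}, |N(990)| = 18.
N(789) = {495, 507, 318, 325, 339, 535, 321, 385, 342, 441, 818, 798, 990, 125, 257, 198, 923, 696}, |N(789)| = 18.
G on 37 vertices is 18-regular; Paley(37): SR with (k,λ,μ)=(18,8,9).
A has 3 distinct eigenvalues ≈ [18.0, 2.54138, -3.54138].
Lovász (edge-transitive): ϑ = −37·(-sqrt(37)/2 - 1/2)/((18)−(-sqrt(37)/2 - 1/2)) = sqrt(37).
ϑ(G) ≈ 6.082762530.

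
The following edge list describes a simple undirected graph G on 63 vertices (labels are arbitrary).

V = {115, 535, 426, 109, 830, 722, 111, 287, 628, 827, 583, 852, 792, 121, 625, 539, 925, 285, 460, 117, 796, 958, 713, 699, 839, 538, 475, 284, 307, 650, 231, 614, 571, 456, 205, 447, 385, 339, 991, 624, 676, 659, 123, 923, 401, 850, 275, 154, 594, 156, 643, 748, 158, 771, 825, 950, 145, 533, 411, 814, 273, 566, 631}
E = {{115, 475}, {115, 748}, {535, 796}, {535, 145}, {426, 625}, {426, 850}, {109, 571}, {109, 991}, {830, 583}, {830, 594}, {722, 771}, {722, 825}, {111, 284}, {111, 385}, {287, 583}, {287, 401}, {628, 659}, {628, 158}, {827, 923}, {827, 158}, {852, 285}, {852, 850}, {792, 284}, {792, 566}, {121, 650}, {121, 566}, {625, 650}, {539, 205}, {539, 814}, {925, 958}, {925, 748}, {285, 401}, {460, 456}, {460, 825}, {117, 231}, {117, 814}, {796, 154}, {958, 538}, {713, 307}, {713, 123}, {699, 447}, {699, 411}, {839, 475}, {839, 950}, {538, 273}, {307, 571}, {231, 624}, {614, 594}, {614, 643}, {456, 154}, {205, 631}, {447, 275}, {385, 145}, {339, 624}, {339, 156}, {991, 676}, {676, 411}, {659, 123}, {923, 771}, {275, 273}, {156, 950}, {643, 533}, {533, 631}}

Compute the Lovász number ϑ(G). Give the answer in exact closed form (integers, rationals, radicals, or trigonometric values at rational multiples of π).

Vertex 771 has 2 neighbors: 722, 923.
N(447) = {699, 275}, |N(447)| = 2.
deg(628) = 2; N(628) = {659, 158}.
N(145) = {535, 385}, |N(145)| = 2.
deg(v) = 2 for all v (|V|=63); the odd cycle C_{63}.
Distinct eigenvalues (to 3 d.p.): [2.0, 1.99, 1.96, 1.911, 1.843, 1.756, 1.652, 1.532, 1.396, 1.247, 1.085, 0.912, 0.731, 0.542, 0.347, 0.149, -0.05, -0.249, -0.445, -0.637, -0.823, -1.0, -1.167, -1.323, -1.466, -1.594, -1.707, -1.802, -1.879, -1.938, -1.978, -1.998].
λ_max=2, λ_min=-2*cos(pi/63); ϑ = −63·λ_min/(λ_max−λ_min) = 63*cos(pi/63)/(cos(pi/63) + 1).
≈ 31.480409333 (to 9 d.p.).
Check 31 ≤ 63*cos(pi/63)/(cos(pi/63) + 1) ≤ 32: both strict.

63*cos(pi/63)/(cos(pi/63) + 1)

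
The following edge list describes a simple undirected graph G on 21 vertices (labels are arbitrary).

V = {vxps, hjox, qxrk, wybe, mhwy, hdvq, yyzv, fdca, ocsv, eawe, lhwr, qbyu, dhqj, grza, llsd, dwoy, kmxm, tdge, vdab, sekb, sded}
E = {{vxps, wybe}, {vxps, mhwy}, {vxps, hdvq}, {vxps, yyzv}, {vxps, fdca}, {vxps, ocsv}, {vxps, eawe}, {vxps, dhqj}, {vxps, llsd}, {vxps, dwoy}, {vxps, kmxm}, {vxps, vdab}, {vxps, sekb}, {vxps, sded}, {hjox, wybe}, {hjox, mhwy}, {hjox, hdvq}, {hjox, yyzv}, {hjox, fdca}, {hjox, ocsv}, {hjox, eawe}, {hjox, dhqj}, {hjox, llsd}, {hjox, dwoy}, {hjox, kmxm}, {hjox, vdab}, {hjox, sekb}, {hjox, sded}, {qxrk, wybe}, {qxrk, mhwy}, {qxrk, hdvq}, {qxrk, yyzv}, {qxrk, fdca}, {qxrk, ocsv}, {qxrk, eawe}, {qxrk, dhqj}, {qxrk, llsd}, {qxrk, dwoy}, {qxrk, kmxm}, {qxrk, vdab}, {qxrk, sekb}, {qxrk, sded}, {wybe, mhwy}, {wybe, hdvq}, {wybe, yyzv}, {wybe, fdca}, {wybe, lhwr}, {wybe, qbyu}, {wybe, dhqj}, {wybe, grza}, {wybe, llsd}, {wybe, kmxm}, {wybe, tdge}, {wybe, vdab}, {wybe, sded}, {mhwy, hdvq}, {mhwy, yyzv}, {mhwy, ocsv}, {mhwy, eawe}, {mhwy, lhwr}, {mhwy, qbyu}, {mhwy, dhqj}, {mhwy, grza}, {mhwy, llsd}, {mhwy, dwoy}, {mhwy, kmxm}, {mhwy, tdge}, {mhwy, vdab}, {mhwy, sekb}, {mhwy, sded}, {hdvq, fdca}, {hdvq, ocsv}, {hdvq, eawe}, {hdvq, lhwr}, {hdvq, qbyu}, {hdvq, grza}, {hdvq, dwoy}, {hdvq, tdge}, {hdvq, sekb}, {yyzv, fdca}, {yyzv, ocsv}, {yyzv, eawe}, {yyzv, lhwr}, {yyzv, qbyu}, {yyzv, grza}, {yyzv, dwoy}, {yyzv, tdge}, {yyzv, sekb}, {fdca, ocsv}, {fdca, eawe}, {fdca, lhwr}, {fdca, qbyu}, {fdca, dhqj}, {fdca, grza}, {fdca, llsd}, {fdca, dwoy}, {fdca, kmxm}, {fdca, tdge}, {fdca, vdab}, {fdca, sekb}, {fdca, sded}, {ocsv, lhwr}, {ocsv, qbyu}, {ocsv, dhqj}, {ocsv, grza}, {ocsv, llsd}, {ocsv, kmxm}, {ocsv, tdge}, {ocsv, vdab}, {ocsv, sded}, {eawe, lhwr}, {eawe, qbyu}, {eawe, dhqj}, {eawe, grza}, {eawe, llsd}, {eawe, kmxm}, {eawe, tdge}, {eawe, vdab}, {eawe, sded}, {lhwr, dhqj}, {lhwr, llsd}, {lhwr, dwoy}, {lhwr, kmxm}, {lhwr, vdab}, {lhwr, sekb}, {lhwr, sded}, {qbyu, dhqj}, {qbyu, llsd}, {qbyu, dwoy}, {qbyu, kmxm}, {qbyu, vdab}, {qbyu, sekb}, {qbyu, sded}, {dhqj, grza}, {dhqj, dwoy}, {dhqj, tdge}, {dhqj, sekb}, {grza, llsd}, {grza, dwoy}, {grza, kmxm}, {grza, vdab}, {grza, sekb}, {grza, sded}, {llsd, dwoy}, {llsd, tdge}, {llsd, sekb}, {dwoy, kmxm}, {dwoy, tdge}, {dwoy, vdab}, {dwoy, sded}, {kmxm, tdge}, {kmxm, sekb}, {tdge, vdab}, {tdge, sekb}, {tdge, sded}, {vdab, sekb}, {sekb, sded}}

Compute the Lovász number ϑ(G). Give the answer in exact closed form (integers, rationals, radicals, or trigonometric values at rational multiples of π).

Vertex lhwr has 14 neighbors: wybe, mhwy, hdvq, yyzv, fdca, ocsv, eawe, dhqj, llsd, dwoy, kmxm, vdab, sekb, sded.
Vertex vdab has 14 neighbors: vxps, hjox, qxrk, wybe, mhwy, fdca, ocsv, eawe, lhwr, qbyu, grza, dwoy, tdge, sekb.
deg(fdca) = 19; N(fdca) = {vxps, hjox, qxrk, wybe, hdvq, yyzv, ocsv, eawe, lhwr, qbyu, dhqj, grza, llsd, dwoy, kmxm, tdge, vdab, sekb, sded}.
Vertex sded has 14 neighbors: vxps, hjox, qxrk, wybe, mhwy, fdca, ocsv, eawe, lhwr, qbyu, grza, dwoy, tdge, sekb.
G = K_{7,7,5,2}: α = 7 = χ(Ḡ), so ϑ = 7.
= 7.00000… (decimal).
Check 7 ≤ 7 ≤ 7: collapsed.

7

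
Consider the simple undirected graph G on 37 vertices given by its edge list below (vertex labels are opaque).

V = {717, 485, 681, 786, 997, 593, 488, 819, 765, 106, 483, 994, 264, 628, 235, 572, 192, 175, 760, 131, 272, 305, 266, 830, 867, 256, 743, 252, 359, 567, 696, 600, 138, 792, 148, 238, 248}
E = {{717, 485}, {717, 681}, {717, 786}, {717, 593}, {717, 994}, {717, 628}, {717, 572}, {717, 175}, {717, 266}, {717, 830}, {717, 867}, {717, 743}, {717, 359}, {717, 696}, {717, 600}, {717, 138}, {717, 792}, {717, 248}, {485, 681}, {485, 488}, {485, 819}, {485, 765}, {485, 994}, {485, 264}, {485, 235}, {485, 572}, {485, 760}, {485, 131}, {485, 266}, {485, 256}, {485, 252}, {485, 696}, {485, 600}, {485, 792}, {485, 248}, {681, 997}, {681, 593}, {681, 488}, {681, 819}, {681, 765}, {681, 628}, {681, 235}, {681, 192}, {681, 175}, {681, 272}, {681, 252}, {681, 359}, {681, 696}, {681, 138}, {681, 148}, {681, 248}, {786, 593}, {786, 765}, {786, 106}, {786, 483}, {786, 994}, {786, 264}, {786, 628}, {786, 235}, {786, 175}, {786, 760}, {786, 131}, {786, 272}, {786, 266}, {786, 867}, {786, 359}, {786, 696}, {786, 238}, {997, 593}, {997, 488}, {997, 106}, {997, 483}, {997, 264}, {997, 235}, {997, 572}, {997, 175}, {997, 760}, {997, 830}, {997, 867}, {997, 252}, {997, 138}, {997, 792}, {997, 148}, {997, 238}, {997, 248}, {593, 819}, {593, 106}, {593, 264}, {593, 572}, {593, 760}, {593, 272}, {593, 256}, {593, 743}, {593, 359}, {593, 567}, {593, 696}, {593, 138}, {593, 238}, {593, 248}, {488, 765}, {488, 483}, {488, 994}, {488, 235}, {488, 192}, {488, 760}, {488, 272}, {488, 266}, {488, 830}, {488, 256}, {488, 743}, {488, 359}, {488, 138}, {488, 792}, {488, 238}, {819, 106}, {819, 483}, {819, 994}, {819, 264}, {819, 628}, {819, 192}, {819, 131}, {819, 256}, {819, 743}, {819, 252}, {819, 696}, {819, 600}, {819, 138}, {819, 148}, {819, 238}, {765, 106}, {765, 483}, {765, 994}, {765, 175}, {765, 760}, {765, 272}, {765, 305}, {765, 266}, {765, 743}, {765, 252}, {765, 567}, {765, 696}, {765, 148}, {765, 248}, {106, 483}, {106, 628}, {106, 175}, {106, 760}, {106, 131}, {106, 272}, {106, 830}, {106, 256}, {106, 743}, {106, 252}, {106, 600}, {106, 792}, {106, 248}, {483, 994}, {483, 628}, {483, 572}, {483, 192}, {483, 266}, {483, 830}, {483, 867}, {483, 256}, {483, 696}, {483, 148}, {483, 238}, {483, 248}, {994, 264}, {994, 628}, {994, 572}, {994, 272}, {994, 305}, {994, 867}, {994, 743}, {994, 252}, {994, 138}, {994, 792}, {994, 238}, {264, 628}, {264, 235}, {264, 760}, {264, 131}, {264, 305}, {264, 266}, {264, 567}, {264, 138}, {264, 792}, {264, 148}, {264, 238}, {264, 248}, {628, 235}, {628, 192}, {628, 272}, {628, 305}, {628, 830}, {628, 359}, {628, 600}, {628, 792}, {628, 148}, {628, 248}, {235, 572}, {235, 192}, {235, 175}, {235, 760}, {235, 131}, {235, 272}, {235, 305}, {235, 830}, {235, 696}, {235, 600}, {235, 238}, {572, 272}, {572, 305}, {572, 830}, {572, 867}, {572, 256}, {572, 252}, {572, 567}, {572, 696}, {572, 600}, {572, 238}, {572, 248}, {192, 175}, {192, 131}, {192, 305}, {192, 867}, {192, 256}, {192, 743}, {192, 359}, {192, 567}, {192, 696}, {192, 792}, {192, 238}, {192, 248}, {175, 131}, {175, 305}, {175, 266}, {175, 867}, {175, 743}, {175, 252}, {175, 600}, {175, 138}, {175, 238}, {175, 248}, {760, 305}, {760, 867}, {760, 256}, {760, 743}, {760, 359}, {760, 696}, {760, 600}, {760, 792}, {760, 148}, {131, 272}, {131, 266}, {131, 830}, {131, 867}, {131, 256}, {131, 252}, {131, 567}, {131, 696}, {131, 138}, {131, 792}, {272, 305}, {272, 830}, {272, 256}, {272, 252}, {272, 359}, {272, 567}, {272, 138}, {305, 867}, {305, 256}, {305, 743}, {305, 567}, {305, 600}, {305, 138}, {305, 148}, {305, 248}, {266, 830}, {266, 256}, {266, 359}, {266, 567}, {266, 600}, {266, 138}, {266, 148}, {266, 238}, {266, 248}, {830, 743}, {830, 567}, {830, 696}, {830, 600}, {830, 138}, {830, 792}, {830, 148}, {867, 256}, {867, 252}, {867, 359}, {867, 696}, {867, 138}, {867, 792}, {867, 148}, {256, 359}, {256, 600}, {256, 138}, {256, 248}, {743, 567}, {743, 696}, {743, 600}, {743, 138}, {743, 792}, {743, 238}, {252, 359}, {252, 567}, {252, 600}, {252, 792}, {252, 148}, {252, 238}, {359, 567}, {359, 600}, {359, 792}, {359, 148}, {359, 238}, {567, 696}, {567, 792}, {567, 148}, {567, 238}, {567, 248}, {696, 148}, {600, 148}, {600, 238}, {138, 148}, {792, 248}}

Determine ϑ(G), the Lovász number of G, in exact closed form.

sqrt(37)

deg(138) = 18; N(138) = {717, 681, 997, 593, 488, 819, 994, 264, 175, 131, 272, 305, 266, 830, 867, 256, 743, 148}.
N(252) = {485, 681, 997, 819, 765, 106, 994, 572, 175, 131, 272, 867, 359, 567, 600, 792, 148, 238}, |N(252)| = 18.
deg(488) = 18; N(488) = {485, 681, 997, 765, 483, 994, 235, 192, 760, 272, 266, 830, 256, 743, 359, 138, 792, 238}.
N(175) = {717, 681, 786, 997, 765, 106, 235, 192, 131, 305, 266, 867, 743, 252, 600, 138, 238, 248}, |N(175)| = 18.
G on 37 vertices is 18-regular; strongly regular (37,18,8,9).
Distinct eigenvalues (to 5 d.p.): [18.0, 2.54138, -3.54138].
With N=37: ϑ(G) = 37·(-(-sqrt(37)/2 - 1/2))/(18−(-sqrt(37)/2 - 1/2)) = sqrt(37).
= 6.08276… (decimal).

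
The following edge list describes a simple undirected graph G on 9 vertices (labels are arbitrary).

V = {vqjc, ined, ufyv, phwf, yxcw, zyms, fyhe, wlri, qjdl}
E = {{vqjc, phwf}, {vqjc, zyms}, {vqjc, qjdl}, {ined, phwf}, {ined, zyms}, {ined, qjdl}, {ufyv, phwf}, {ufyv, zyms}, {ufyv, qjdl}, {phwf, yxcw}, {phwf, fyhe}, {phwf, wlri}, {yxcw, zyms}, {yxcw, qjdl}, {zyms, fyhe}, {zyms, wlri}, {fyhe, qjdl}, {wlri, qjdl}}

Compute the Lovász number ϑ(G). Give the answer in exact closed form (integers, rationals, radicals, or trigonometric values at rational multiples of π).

Vertex fyhe has 3 neighbors: phwf, zyms, qjdl.
N(wlri) = {phwf, zyms, qjdl}, |N(wlri)| = 3.
Vertex vqjc has 3 neighbors: phwf, zyms, qjdl.
deg(phwf) = 6; N(phwf) = {vqjc, ined, ufyv, yxcw, fyhe, wlri}.
Complete 2-partite, parts [6, 3]: perfect, ϑ = α = 6.
Numerically 6.00000000.
Sandwich: α(G)=6 ≤ ϑ(G)=6 ≤ χ(Ḡ)=6 (collapsed).

6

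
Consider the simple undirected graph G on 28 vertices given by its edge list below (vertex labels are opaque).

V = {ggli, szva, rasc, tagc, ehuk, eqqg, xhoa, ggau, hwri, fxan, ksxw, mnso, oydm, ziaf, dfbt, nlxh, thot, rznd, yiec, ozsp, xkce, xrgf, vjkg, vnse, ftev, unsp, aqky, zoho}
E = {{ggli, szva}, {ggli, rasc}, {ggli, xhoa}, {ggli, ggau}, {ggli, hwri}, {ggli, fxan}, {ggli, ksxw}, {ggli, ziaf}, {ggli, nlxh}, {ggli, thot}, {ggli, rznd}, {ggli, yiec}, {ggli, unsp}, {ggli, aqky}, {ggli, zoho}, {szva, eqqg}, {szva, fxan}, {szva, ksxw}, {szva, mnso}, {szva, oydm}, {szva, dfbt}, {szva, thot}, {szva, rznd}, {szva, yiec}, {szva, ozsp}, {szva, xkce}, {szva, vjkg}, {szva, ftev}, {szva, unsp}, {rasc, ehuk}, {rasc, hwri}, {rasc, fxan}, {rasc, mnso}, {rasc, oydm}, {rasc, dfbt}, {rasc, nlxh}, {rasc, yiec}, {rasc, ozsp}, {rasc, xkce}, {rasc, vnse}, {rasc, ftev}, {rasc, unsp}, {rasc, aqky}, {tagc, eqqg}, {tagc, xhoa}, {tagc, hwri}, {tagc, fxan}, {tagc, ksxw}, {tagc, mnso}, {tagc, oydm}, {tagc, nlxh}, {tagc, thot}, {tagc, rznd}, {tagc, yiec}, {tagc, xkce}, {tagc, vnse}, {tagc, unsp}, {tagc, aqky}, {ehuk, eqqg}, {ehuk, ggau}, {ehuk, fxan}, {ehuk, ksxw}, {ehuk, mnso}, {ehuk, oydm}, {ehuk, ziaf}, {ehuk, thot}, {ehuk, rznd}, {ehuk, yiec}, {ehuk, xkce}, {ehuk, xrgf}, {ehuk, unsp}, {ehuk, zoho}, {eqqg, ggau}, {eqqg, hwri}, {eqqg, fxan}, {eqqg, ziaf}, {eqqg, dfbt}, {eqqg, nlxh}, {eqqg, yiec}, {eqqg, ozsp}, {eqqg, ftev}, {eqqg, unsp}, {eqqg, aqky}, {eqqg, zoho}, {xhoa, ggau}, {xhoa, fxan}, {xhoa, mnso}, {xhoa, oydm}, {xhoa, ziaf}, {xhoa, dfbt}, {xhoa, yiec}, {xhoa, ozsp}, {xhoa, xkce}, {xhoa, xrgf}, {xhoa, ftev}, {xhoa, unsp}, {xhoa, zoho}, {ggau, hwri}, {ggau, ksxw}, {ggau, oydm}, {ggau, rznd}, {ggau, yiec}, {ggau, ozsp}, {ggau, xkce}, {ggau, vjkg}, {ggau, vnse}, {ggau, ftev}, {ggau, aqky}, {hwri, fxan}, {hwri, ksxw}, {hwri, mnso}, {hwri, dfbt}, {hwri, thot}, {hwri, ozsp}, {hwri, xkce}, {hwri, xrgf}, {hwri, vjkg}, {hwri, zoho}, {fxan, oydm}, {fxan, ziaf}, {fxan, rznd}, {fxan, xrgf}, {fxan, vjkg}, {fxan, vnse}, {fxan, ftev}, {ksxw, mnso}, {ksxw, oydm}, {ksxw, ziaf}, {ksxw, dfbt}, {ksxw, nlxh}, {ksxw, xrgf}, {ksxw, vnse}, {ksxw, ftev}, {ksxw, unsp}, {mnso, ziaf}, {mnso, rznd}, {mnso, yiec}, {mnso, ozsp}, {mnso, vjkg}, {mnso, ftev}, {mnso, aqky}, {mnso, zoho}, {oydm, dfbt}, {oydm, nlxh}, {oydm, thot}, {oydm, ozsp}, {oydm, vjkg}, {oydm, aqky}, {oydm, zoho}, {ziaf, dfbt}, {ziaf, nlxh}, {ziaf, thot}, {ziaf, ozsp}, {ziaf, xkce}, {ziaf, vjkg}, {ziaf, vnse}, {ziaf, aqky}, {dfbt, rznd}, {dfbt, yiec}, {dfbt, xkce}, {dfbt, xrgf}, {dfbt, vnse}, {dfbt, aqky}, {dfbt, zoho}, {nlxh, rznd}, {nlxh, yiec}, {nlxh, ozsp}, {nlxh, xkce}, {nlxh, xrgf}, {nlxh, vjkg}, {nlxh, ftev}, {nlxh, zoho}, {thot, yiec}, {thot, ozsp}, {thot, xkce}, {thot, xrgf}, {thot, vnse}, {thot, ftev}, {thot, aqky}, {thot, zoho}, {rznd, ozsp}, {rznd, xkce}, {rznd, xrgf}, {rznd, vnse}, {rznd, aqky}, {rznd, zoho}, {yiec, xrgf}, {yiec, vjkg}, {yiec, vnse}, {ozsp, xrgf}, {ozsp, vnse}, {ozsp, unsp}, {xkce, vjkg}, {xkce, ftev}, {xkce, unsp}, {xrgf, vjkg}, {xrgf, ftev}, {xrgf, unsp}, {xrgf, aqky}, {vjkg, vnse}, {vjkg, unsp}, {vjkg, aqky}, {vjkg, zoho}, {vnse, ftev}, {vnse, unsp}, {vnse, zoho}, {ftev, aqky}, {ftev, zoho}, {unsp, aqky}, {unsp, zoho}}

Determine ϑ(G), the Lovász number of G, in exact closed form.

Vertex dfbt has 15 neighbors: szva, rasc, eqqg, xhoa, hwri, ksxw, oydm, ziaf, rznd, yiec, xkce, xrgf, vnse, aqky, zoho.
deg(ksxw) = 15; N(ksxw) = {ggli, szva, tagc, ehuk, ggau, hwri, mnso, oydm, ziaf, dfbt, nlxh, xrgf, vnse, ftev, unsp}.
N(rasc) = {ggli, ehuk, hwri, fxan, mnso, oydm, dfbt, nlxh, yiec, ozsp, xkce, vnse, ftev, unsp, aqky}, |N(rasc)| = 15.
deg(unsp) = 15; N(unsp) = {ggli, szva, rasc, tagc, ehuk, eqqg, xhoa, ksxw, ozsp, xkce, xrgf, vjkg, vnse, aqky, zoho}.
G on 28 vertices is 15-regular; Kneser K(8,2) on C(8,2)=28 vertices.
spec(A) ≈ [15.0, 1.0, -5.0] (distinct, 6 d.p.).
Lovász: ϑ = −28(-5)/(15+-1*(-5)) = 7.
Numerically 7.000000000.

7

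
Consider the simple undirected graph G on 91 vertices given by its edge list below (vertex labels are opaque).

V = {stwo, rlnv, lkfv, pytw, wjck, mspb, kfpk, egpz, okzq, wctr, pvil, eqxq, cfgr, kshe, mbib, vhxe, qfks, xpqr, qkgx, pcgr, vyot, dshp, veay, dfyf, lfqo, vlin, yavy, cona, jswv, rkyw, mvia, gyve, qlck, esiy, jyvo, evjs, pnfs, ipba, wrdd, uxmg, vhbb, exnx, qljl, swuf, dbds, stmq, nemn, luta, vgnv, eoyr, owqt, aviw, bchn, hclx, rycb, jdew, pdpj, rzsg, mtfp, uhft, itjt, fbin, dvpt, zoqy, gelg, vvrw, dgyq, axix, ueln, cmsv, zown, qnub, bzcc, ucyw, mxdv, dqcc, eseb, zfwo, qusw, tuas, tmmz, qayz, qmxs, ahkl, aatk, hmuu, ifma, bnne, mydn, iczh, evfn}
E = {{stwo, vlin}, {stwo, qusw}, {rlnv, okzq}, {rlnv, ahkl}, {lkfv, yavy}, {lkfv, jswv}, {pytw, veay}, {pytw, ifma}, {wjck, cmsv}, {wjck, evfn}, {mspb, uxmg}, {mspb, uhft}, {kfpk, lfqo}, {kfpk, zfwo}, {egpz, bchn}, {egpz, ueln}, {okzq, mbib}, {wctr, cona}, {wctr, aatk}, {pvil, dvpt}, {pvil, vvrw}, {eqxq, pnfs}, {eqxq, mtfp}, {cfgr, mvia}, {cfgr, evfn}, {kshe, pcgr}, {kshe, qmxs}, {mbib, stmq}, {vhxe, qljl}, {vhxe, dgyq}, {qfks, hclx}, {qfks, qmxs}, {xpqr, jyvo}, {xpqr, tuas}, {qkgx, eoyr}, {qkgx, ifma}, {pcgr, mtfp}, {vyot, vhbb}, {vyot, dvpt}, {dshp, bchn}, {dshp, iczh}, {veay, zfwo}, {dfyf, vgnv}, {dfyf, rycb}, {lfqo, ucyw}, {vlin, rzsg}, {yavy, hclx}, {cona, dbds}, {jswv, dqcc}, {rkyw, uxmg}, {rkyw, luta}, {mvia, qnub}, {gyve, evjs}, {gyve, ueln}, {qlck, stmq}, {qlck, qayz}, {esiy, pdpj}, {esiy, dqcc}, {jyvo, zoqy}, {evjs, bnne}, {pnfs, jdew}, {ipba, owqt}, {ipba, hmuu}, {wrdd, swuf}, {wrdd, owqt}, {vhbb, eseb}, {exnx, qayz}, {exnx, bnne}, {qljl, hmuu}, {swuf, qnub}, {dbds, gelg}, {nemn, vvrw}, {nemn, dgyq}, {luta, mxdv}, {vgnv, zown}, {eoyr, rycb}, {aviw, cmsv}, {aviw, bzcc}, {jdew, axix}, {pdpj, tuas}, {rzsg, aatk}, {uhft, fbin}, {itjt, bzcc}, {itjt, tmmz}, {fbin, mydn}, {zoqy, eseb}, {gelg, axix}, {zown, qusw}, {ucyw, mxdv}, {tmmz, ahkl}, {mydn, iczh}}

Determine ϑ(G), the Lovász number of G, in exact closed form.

N(pvil) = {dvpt, vvrw}, |N(pvil)| = 2.
deg(nemn) = 2; N(nemn) = {vvrw, dgyq}.
N(stwo) = {vlin, qusw}, |N(stwo)| = 2.
N(lfqo) = {kfpk, ucyw}, |N(lfqo)| = 2.
2-regular, N=91; the odd cycle C_{91}.
A has 46 distinct eigenvalues ≈ [2.0, 1.995, 1.981, 1.957, 1.924, 1.882, 1.831, 1.771, 1.703, 1.626, 1.542, 1.45, 1.352, 1.247, 1.136, 1.02, 0.899, 0.773, 0.644, 0.512, 0.377, 0.241, 0.104, -0.035, -0.172, -0.309, -0.445, -0.579, -0.709, -0.837, -0.96, -1.079, -1.192, -1.3, -1.402, -1.497, -1.585, -1.665, -1.738, -1.802, -1.858, -1.904, -1.942, -1.97, -1.989, -1.999].
Lovász: ϑ = −91(-2*cos(pi/91))/(2+-(-1)*2*cos(pi/91)) = 91*cos(pi/91)/(cos(pi/91) + 1).
Numerically 45.4864402.
α=45, χ(Ḡ)=46; ϑ=91*cos(pi/91)/(cos(pi/91) + 1) lies between (both strict).

91*cos(pi/91)/(cos(pi/91) + 1)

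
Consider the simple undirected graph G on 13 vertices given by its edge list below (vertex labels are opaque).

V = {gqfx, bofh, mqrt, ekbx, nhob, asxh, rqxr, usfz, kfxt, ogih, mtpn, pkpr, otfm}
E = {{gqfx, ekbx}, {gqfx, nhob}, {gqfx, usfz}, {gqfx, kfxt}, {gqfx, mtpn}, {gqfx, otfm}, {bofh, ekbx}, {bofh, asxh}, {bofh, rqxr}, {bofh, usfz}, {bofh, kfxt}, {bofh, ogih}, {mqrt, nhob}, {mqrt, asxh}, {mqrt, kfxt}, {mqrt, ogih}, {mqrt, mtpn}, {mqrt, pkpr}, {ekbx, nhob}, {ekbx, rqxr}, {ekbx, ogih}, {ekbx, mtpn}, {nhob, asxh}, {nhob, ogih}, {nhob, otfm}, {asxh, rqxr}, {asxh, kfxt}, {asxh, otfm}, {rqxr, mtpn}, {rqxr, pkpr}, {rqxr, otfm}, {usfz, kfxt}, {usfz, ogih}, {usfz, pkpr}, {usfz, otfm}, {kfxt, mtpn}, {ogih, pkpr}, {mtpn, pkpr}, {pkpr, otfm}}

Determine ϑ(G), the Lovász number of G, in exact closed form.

Vertex rqxr has 6 neighbors: bofh, ekbx, asxh, mtpn, pkpr, otfm.
deg(mtpn) = 6; N(mtpn) = {gqfx, mqrt, ekbx, rqxr, kfxt, pkpr}.
N(otfm) = {gqfx, nhob, asxh, rqxr, usfz, pkpr}, |N(otfm)| = 6.
deg(asxh) = 6; N(asxh) = {bofh, mqrt, nhob, rqxr, kfxt, otfm}.
deg(v) = 6 for all v (|V|=13); Paley(13): SR with (k,λ,μ)=(6,2,3).
A has 3 distinct eigenvalues ≈ [6.0, 1.302776, -2.302776].
λ_max=6, λ_min=-sqrt(13)/2 - 1/2; ϑ = −13·λ_min/(λ_max−λ_min) = sqrt(13).
Numerically 3.60555.

sqrt(13)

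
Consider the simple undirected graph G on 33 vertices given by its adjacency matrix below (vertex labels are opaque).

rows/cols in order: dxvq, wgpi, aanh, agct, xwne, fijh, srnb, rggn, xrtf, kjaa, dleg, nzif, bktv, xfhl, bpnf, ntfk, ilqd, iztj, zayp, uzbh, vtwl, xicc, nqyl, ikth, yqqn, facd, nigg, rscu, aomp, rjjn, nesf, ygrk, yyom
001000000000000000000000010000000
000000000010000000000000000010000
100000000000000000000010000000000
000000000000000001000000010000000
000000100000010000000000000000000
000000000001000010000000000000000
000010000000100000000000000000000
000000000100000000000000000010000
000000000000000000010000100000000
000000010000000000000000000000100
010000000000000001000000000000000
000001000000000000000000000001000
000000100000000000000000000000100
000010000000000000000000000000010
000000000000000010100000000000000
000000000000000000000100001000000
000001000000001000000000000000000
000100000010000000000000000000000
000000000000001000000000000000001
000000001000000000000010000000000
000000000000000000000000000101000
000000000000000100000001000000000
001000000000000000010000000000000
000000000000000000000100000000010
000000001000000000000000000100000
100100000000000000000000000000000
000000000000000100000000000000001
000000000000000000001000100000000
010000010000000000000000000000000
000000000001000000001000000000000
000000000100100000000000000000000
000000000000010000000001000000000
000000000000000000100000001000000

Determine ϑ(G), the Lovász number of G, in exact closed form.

N(nesf) = {kjaa, bktv}, |N(nesf)| = 2.
Vertex bktv has 2 neighbors: srnb, nesf.
deg(kjaa) = 2; N(kjaa) = {rggn, nesf}.
Vertex nqyl has 2 neighbors: aanh, uzbh.
2-regular, N=33; a single 33-cycle (edge-transitive).
The 17 distinct eigenvalues: [2.0, 1.964, 1.857, 1.683, 1.447, 1.16, 0.831, 0.472, 0.095, -0.285, -0.654, -1.0, -1.31, -1.572, -1.778, -1.919, -1.991].
−33·(-2*cos(pi/33)) / ((2)−(-2*cos(pi/33))) = 33*cos(pi/33)/(cos(pi/33) + 1) = ϑ(G).
≈ 16.4626 (to 4 d.p.).
Check 16 ≤ 33*cos(pi/33)/(cos(pi/33) + 1) ≤ 17: both strict.

33*cos(pi/33)/(cos(pi/33) + 1)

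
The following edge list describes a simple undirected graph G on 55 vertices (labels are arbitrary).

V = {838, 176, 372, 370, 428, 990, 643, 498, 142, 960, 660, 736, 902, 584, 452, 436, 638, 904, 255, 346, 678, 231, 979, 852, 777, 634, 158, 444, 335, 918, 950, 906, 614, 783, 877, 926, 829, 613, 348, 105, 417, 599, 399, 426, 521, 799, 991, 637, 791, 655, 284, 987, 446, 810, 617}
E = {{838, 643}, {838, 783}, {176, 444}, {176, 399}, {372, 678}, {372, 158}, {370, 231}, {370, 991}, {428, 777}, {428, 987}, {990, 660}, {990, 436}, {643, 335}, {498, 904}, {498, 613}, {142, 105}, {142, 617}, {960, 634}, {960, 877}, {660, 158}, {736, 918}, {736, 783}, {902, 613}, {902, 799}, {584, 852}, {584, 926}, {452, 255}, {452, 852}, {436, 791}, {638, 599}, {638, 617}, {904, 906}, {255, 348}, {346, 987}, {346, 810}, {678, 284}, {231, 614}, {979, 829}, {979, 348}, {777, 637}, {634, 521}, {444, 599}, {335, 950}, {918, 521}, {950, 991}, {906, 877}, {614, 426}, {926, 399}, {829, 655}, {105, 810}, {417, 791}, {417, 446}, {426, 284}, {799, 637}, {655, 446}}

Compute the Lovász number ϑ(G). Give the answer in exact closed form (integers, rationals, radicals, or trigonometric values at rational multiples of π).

deg(284) = 2; N(284) = {678, 426}.
deg(498) = 2; N(498) = {904, 613}.
N(444) = {176, 599}, |N(444)| = 2.
Vertex 736 has 2 neighbors: 918, 783.
2-regular, N=55; connected 2-regular on 55 ⇒ C_{55}.
Distinct eigenvalues (to 6 d.p.): [2.0, 1.986963, 1.948024, 1.883689, 1.794797, 1.682507, 1.548283, 1.393875, 1.221296, 1.032795, 0.83083, 0.618034, 0.397181, 0.17115, -0.057112, -0.28463, -0.508437, -0.725615, -0.933335, -1.128886, -1.309721, -1.473482, -1.618034, -1.741492, -1.842247, -1.918986, -1.970708, -1.996738].
−55·(-2*cos(pi/55)) / ((2)−(-2*cos(pi/55))) = 55*cos(pi/55)/(cos(pi/55) + 1) = ϑ(G).
= 27.4776… (decimal).
Lovász sandwich 27 ≤ 55*cos(pi/55)/(cos(pi/55) + 1) ≤ 28: both strict.

55*cos(pi/55)/(cos(pi/55) + 1)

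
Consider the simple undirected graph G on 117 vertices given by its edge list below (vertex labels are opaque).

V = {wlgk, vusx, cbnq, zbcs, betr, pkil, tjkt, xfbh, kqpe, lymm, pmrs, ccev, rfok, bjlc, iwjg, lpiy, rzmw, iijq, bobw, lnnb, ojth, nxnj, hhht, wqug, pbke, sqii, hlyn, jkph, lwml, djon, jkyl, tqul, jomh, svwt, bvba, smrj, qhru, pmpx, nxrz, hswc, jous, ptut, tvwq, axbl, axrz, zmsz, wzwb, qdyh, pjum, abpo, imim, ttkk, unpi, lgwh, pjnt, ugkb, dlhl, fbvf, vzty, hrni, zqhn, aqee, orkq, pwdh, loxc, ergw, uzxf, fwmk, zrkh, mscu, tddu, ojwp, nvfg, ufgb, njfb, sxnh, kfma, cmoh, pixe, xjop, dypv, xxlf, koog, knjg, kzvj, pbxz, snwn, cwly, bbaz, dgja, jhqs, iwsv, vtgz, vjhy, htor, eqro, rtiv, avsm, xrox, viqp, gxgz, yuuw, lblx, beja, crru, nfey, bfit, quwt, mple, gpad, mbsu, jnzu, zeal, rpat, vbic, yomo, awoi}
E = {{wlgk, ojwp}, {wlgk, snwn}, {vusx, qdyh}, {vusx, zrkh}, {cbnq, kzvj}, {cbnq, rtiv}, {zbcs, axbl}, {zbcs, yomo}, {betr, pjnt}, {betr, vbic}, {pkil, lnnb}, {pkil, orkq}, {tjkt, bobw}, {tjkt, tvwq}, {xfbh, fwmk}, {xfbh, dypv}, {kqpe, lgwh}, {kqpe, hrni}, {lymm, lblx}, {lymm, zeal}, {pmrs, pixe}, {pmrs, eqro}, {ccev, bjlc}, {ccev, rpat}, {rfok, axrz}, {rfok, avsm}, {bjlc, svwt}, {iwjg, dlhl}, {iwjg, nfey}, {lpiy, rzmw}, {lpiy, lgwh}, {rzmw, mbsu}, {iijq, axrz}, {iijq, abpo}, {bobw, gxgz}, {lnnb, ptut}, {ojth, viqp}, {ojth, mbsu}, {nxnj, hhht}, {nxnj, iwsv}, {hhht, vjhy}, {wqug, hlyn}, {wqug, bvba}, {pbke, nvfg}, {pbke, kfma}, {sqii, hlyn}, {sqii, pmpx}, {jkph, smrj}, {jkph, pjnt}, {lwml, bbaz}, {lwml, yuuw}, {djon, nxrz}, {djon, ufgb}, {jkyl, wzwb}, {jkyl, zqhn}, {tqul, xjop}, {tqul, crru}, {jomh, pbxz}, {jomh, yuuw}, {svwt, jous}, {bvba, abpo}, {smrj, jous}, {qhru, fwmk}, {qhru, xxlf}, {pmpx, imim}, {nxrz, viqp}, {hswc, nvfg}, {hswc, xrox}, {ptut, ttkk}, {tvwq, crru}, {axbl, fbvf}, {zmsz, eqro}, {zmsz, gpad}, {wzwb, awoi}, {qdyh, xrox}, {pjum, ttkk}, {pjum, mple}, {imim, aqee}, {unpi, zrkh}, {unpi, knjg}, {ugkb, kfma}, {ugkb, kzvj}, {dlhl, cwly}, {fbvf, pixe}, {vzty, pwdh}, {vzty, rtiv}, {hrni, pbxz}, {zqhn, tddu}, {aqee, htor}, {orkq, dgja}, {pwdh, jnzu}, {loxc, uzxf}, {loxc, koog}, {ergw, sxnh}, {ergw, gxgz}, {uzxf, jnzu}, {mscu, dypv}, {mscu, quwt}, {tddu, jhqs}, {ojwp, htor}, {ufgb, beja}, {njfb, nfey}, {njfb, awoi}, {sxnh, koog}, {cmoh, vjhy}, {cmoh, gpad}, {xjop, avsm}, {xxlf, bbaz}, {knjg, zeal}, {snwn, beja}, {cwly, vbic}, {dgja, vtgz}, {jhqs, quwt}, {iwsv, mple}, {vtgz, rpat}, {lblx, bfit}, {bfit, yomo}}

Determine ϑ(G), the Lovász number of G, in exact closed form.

deg(rzmw) = 2; N(rzmw) = {lpiy, mbsu}.
N(tvwq) = {tjkt, crru}, |N(tvwq)| = 2.
Vertex nvfg has 2 neighbors: pbke, hswc.
Vertex zmsz has 2 neighbors: eqro, gpad.
deg(v) = 2 for all v (|V|=117); this is C_{117}, the 117-cycle.
Distinct eigenvalues (to 4 d.p.): [2.0, 1.9971, 1.9885, 1.9741, 1.954, 1.9283, 1.8971, 1.8603, 1.8182, 1.7709, 1.7185, 1.6611, 1.5989, 1.5321, 1.4609, 1.3854, 1.306, 1.2228, 1.1361, 1.0461, 0.9531, 0.8574, 0.7592, 0.6587, 0.5564, 0.4525, 0.3473, 0.2411, 0.1342, 0.0269, -0.0805, -0.1877, -0.2943, -0.4001, -0.5047, -0.6078, -0.7092, -0.8086, -0.9056, -1.0, -1.0915, -1.1799, -1.2649, -1.3462, -1.4237, -1.497, -1.5661, -1.6306, -1.6904, -1.7453, -1.7952, -1.84, -1.8794, -1.9134, -1.9419, -1.9648, -1.982, -1.9935, -1.9993].
With N=117: ϑ(G) = 117·(-(-1)*2*cos(pi/117))/(2−(-2*cos(pi/117))) = 117*cos(pi/117)/(cos(pi/117) + 1).
= 58.4895… (decimal).
Sandwich: α(G)=58 ≤ ϑ(G)=117*cos(pi/117)/(cos(pi/117) + 1) ≤ χ(Ḡ)=59 (both strict).

117*cos(pi/117)/(cos(pi/117) + 1)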